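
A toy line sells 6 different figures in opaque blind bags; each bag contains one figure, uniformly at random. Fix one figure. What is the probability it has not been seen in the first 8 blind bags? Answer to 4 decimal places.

0.2326

On each blind bag the fixed figure fails to appear with probability 5/6.
P(still missing after 8) = (5/6)^8 = 0.23257.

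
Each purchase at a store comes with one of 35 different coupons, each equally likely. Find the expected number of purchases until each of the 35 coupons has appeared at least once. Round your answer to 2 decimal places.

145.14

The wait to go from k to k+1 distinct coupons is geometric with mean 35/(35-k).
E[T] = 35/35 + 35/34 + 35/33 + ... + 35/2 + 35/1 = 35·H_{35}.
H_{35} = 4.147, so E[T] = 145.137.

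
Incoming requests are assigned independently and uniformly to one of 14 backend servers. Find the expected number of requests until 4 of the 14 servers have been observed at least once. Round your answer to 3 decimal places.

4.516

Going from k to k+1 distinct takes a geometric number of requests with mean 14/(14-k).
Sum over k = 0,...,3: E = 14/14 + 14/13 + 14/12 + 14/11 = 4.5163.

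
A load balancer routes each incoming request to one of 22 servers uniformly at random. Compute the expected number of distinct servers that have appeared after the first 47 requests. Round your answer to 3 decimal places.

For each server, P(seen in 47 requests) = 1 - (21/22)^47 = 0.8877.
By linearity of expectation, E[distinct seen] = 22·(1 - (21/22)^47) = 19.5291.

19.529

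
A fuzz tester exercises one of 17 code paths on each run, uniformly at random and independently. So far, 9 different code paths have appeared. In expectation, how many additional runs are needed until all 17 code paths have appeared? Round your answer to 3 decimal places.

From k distinct to k+1 distinct takes on average 17/(17-k) runs.
Sum over k = 9,...,16: E = 17/8 + 17/7 + 17/6 + ... + 17/2 + 17/1 = 46.2036.

46.204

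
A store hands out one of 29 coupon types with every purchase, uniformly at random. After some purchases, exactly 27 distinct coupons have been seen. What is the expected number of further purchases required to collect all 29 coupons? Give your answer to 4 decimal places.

The wait to go from k to k+1 distinct coupons is geometric with mean 29/(29-k).
Sum over k = 27,...,28: E = 29/2 + 29/1 = 43.50000.

43.5000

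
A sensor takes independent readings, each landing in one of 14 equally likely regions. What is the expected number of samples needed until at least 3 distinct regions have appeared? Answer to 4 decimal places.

3.2436

Going from k to k+1 distinct takes a geometric number of samples with mean 14/(14-k).
Sum over k = 0,...,2: E = 14/14 + 14/13 + 14/12 = 3.24359.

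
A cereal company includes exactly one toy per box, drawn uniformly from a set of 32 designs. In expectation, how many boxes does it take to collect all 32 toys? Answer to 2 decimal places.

The wait to go from k to k+1 distinct toys is geometric with mean 32/(32-k).
E[T] = 32/32 + 32/31 + 32/30 + ... + 32/2 + 32/1 = 32·H_{32}.
H_{32} = 4.058, so E[T] = 129.872.

129.87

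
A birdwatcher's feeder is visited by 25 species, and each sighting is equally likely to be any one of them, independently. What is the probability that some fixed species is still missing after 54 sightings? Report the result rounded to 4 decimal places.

0.1103

Each sighting misses the fixed species with probability (25-1)/25 = 24/25, independently.
P(still missing after 54) = (24/25)^54 = 0.11032.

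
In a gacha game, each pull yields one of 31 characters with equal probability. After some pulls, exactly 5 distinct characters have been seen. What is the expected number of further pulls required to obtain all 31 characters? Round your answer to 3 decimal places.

The wait to go from k to k+1 distinct characters is geometric with mean 31/(31-k).
Sum over k = 5,...,30: E = 31/26 + 31/25 + 31/24 + ... + 31/2 + 31/1 = 119.4870.

119.487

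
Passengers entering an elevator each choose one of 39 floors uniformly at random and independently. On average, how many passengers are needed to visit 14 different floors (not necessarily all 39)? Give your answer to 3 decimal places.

Going from k to k+1 distinct takes a geometric number of passengers with mean 39/(39-k).
Sum over k = 0,...,13: E = 39/39 + 39/38 + 39/37 + ... + 39/27 + 39/26 = 17.0658.

17.066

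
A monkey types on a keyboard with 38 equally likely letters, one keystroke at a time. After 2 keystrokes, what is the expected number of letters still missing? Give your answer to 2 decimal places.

36.03

For each letter, P(unseen after 2) = (37/38)^2 = 0.948.
By linearity of expectation, E[unseen] = 38·(37/38)^2 = 36.026.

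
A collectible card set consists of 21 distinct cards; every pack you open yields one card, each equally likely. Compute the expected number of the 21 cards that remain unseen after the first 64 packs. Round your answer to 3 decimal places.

0.925

For each card, P(unseen after 64) = (20/21)^64 = 0.0440.
By linearity of expectation, E[unseen] = 21·(20/21)^64 = 0.9249.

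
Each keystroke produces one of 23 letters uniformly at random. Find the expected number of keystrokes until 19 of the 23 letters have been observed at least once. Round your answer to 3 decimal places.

Going from k to k+1 distinct takes a geometric number of keystrokes with mean 23/(23-k).
Sum over k = 0,...,18: E = 23/23 + 23/22 + 23/21 + ... + 23/6 + 23/5 = 37.9720.

37.972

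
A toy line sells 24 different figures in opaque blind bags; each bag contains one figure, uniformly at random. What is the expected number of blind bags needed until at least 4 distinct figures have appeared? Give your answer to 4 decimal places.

4.2772

With k distinct figures already seen, the next new one arrives after an expected 24/(24-k) blind bags.
Sum over k = 0,...,3: E = 24/24 + 24/23 + 24/22 + 24/21 = 4.27724.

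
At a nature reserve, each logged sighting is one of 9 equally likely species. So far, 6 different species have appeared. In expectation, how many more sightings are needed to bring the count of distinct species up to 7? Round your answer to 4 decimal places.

From k distinct to k+1 distinct takes on average 9/(9-k) sightings.
Only the k = 6 term is needed: E = 9/3 = 3.00000.

3.0000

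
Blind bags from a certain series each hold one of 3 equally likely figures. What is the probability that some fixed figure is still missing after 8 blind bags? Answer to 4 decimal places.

On each blind bag the fixed figure fails to appear with probability 2/3.
P(still missing after 8) = (2/3)^8 = 0.03902.

0.0390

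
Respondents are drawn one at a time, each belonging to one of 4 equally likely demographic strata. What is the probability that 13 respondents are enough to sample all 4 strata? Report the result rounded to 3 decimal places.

Let A_i be the event that stratum i is missing after 13 respondents. By inclusion–exclusion on the A_i,
P(all seen) = Σ_{j=0}^{4} (-1)^j C(4,j)((4-j)/4)^13
= 1.0000 - 0.0950 + 0.0007 - 0.0000 + 0.0000
= 0.9057.

0.906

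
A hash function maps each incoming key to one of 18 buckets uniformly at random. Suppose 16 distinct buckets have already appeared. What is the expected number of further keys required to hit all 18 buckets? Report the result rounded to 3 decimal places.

27.000

From k distinct to k+1 distinct takes on average 18/(18-k) keys.
Sum over k = 16,...,17: E = 18/2 + 18/1 = 27.0000.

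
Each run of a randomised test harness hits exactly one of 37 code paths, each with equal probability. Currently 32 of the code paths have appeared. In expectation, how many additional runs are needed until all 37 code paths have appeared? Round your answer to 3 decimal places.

84.483

From k distinct to k+1 distinct takes on average 37/(37-k) runs.
Sum over k = 32,...,36: E = 37/5 + 37/4 + 37/3 + 37/2 + 37/1 = 84.4833.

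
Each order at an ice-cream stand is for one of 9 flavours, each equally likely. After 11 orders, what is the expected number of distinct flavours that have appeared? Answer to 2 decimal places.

6.54

For each flavour, P(seen in 11 orders) = 1 - (8/9)^11 = 0.726.
By linearity of expectation, E[distinct seen] = 9·(1 - (8/9)^11) = 6.536.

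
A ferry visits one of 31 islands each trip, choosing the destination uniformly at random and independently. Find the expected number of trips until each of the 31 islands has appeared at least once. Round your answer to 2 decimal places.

124.84

Split into phases: going from k distinct to k+1 distinct takes on average 31/(31-k) trips.
E[T] = 31/31 + 31/30 + 31/29 + ... + 31/2 + 31/1 = 31·H_{31}.
H_{31} = 4.027, so E[T] = 124.845.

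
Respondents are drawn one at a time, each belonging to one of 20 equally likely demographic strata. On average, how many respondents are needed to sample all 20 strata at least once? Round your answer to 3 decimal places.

The wait to go from k to k+1 distinct strata is geometric with mean 20/(20-k).
E[T] = 20/20 + 20/19 + 20/18 + ... + 20/2 + 20/1 = 20·H_{20}.
H_{20} = 3.5977, so E[T] = 71.9548.

71.955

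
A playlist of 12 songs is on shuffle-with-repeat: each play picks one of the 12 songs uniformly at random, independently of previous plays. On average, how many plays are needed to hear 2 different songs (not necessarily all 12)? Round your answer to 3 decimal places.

Going from k to k+1 distinct takes a geometric number of plays with mean 12/(12-k).
Sum over k = 0,...,1: E = 12/12 + 12/11 = 2.0909.

2.091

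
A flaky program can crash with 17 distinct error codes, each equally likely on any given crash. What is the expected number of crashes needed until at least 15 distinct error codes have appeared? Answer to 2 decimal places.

Going from k to k+1 distinct takes a geometric number of crashes with mean 17/(17-k).
Sum over k = 0,...,14: E = 17/17 + 17/16 + 17/15 + ... + 17/4 + 17/3 = 32.972.

32.97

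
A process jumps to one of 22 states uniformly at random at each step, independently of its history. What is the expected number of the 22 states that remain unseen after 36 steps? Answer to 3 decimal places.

For each state, P(unseen after 36) = (21/22)^36 = 0.1874.
By linearity of expectation, E[unseen] = 22·(21/22)^36 = 4.1219.

4.122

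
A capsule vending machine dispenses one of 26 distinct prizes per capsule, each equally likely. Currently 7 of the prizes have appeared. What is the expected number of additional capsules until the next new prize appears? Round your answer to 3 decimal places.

1.368

Each capsule yields a new prize with probability (26-7)/26 = 19/26, so the wait is geometric with mean 26/19.
E = 26/19 = 1.3684.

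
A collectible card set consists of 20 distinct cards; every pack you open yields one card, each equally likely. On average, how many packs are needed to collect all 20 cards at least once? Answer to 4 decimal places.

71.9548

The wait to go from k to k+1 distinct cards is geometric with mean 20/(20-k).
E[T] = 20/20 + 20/19 + 20/18 + ... + 20/2 + 20/1 = 20·H_{20}.
H_{20} = 3.59774, so E[T] = 71.95479.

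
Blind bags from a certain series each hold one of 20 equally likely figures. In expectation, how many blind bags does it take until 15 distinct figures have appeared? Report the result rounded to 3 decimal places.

With k distinct figures already seen, the next new one arrives after an expected 20/(20-k) blind bags.
Sum over k = 0,...,14: E = 20/20 + 20/19 + 20/18 + ... + 20/7 + 20/6 = 26.2881.

26.288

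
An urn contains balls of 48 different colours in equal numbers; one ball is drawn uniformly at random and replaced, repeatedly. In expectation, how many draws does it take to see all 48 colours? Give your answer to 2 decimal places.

214.02

Split into phases: going from k distinct to k+1 distinct takes on average 48/(48-k) draws.
E[T] = 48/48 + 48/47 + 48/46 + ... + 48/2 + 48/1 = 48·H_{48}.
H_{48} = 4.459, so E[T] = 214.022.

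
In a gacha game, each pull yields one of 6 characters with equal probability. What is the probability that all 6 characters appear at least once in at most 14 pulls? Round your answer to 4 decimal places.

By inclusion–exclusion over which characters are missing,
P(all seen) = Σ_{j=0}^{6} (-1)^j C(6,j)((6-j)/6)^14
= 1.00000 - 0.46732 + 0.05138 - 0.00122 + 0.00000 - 0.00000 + 0.00000
= 0.58285.

0.5828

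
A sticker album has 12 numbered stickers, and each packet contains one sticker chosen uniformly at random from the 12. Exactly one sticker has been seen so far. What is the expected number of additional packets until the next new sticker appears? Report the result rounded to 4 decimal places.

The number of packets until the next new sticker is geometric with success probability 11/12, so its mean is 12/11.
E = 12/11 = 1.09091.

1.0909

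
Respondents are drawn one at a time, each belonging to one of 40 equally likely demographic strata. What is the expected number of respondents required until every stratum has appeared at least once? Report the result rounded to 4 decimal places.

Split into phases: going from k distinct to k+1 distinct takes on average 40/(40-k) respondents.
E[T] = 40/40 + 40/39 + 40/38 + ... + 40/2 + 40/1 = 40·H_{40}.
H_{40} = 4.27854, so E[T] = 171.14172.

171.1417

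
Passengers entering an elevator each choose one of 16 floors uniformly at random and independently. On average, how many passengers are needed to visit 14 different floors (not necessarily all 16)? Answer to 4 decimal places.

Going from k to k+1 distinct takes a geometric number of passengers with mean 16/(16-k).
Sum over k = 0,...,13: E = 16/16 + 16/15 + 16/14 + ... + 16/4 + 16/3 = 30.09166.

30.0917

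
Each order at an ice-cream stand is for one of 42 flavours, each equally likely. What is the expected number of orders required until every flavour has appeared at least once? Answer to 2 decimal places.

181.72

After k distinct flavours have appeared, the next order gives a new one with probability (42-k)/42, so the expected wait for the (k+1)-th is 42/(42-k).
E[T] = 42/42 + 42/41 + 42/40 + ... + 42/2 + 42/1 = 42·H_{42}.
H_{42} = 4.327, so E[T] = 181.723.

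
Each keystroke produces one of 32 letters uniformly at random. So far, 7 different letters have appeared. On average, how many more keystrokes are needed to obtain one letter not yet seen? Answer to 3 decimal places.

Each keystroke yields a new letter with probability (32-7)/32 = 25/32, so the wait is geometric with mean 32/25.
E = 32/25 = 1.2800.

1.280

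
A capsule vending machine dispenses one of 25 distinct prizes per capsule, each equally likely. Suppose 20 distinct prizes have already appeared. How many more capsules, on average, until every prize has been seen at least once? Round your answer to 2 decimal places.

57.08

The wait to go from k to k+1 distinct prizes is geometric with mean 25/(25-k).
Sum over k = 20,...,24: E = 25/5 + 25/4 + 25/3 + 25/2 + 25/1 = 57.083.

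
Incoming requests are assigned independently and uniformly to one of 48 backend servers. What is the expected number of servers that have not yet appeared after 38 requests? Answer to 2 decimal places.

21.57

For each server, P(unseen after 38) = (47/48)^38 = 0.449.
By linearity of expectation, E[unseen] = 48·(47/48)^38 = 21.567.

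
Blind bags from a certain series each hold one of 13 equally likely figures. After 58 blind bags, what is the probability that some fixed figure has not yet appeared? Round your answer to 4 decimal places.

Each blind bag misses the fixed figure with probability (13-1)/13 = 12/13, independently.
P(still missing after 58) = (12/13)^58 = 0.00963.

0.0096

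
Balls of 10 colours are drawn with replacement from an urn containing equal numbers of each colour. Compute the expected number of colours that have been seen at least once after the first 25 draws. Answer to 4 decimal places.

9.2821

For each colour, P(seen in 25 draws) = 1 - (9/10)^25 = 0.92821.
By linearity of expectation, E[distinct seen] = 10·(1 - (9/10)^25) = 9.28210.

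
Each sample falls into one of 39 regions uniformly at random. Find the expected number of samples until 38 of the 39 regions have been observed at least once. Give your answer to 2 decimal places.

Going from k to k+1 distinct takes a geometric number of samples with mean 39/(39-k).
Sum over k = 0,...,37: E = 39/39 + 39/38 + 39/37 + ... + 39/3 + 39/2 = 126.888.

126.89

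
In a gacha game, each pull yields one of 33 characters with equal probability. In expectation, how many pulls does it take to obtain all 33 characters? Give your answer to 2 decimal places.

After k distinct characters have appeared, the next pull gives a new one with probability (33-k)/33, so the expected wait for the (k+1)-th is 33/(33-k).
E[T] = 33/33 + 33/32 + 33/31 + ... + 33/2 + 33/1 = 33·H_{33}.
H_{33} = 4.089, so E[T] = 134.930.

134.93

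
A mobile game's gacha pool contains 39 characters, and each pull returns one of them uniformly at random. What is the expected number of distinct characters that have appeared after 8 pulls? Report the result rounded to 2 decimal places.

7.32

For each character, P(seen in 8 pulls) = 1 - (38/39)^8 = 0.188.
By linearity of expectation, E[distinct seen] = 39·(1 - (38/39)^8) = 7.318.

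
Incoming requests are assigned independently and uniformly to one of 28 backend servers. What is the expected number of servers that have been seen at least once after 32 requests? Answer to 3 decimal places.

19.255

For each server, P(seen in 32 requests) = 1 - (27/28)^32 = 0.6877.
By linearity of expectation, E[distinct seen] = 28·(1 - (27/28)^32) = 19.2554.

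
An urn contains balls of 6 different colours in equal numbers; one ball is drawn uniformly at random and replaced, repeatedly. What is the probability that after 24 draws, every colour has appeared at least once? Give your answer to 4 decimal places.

0.9254

Let A_i be the event that colour i is missing after 24 draws. By inclusion–exclusion on the A_i,
P(all seen) = Σ_{j=0}^{6} (-1)^j C(6,j)((6-j)/6)^24
= 1.00000 - 0.07547 + 0.00089 - 0.00000 + 0.00000 - 0.00000 + 0.00000
= 0.92542.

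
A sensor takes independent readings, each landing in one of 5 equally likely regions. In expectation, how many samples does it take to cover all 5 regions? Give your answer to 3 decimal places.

Split into phases: going from k distinct to k+1 distinct takes on average 5/(5-k) samples.
E[T] = 5/5 + 5/4 + 5/3 + 5/2 + 5/1 = 5·H_{5}.
H_{5} = 2.2833, so E[T] = 11.4167.

11.417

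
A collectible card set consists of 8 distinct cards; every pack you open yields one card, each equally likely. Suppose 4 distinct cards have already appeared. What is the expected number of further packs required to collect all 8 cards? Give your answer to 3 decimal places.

16.667

With k distinct cards already seen, the next new one takes an expected 8/(8-k) packs.
Sum over k = 4,...,7: E = 8/4 + 8/3 + 8/2 + 8/1 = 16.6667.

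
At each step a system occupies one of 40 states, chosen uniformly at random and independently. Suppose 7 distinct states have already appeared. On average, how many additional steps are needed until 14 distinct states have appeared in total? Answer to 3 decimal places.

9.375

The wait to go from k to k+1 distinct states is geometric with mean 40/(40-k).
Sum over k = 7,...,13: E = 40/33 + 40/32 + 40/31 + ... + 40/28 + 40/27 = 9.3751.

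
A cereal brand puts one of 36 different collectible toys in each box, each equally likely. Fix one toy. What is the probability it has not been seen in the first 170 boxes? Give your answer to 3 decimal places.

0.008

Each box misses the fixed toy with probability (36-1)/36 = 35/36, independently.
P(still missing after 170) = (35/36)^170 = 0.0083.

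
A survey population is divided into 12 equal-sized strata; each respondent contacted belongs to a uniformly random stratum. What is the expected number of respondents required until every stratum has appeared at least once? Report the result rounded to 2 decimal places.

The wait to go from k to k+1 distinct strata is geometric with mean 12/(12-k).
E[T] = 12/12 + 12/11 + 12/10 + ... + 12/2 + 12/1 = 12·H_{12}.
H_{12} = 3.103, so E[T] = 37.239.

37.24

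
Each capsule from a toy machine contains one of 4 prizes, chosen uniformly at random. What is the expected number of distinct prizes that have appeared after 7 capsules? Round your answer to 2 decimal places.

For each prize, P(seen in 7 capsules) = 1 - (3/4)^7 = 0.867.
By linearity of expectation, E[distinct seen] = 4·(1 - (3/4)^7) = 3.466.

3.47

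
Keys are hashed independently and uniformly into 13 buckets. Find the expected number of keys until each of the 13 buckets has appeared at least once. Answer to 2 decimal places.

41.34

The wait to go from k to k+1 distinct buckets is geometric with mean 13/(13-k).
E[T] = 13/13 + 13/12 + 13/11 + ... + 13/2 + 13/1 = 13·H_{13}.
H_{13} = 3.180, so E[T] = 41.342.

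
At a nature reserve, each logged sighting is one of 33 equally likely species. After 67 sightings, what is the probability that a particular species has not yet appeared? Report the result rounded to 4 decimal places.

0.1272

Each sighting misses the fixed species with probability (33-1)/33 = 32/33, independently.
P(still missing after 67) = (32/33)^67 = 0.12724.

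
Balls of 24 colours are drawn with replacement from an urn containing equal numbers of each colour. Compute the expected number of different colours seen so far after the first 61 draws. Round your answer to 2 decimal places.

For each colour, P(seen in 61 draws) = 1 - (23/24)^61 = 0.925.
By linearity of expectation, E[distinct seen] = 24·(1 - (23/24)^61) = 22.211.

22.21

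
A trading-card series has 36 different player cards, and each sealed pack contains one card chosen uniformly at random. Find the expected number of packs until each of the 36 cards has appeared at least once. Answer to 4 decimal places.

150.2841

After k distinct cards have appeared, the next pack gives a new one with probability (36-k)/36, so the expected wait for the (k+1)-th is 36/(36-k).
E[T] = 36/36 + 36/35 + 36/34 + ... + 36/2 + 36/1 = 36·H_{36}.
H_{36} = 4.17456, so E[T] = 150.28413.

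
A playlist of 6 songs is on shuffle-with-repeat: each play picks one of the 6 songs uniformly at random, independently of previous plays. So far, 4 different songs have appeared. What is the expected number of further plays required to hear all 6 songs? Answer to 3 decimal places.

With k distinct songs already seen, the next new one takes an expected 6/(6-k) plays.
Sum over k = 4,...,5: E = 6/2 + 6/1 = 9.0000.

9.000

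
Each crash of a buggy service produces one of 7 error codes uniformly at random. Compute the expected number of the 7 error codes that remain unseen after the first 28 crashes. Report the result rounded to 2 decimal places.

0.09

For each error code, P(unseen after 28) = (6/7)^28 = 0.013.
By linearity of expectation, E[unseen] = 7·(6/7)^28 = 0.093.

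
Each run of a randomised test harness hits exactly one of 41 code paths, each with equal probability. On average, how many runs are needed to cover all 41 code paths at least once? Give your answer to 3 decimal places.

176.420

Split into phases: going from k distinct to k+1 distinct takes on average 41/(41-k) runs.
E[T] = 41/41 + 41/40 + 41/39 + ... + 41/2 + 41/1 = 41·H_{41}.
H_{41} = 4.3029, so E[T] = 176.4203.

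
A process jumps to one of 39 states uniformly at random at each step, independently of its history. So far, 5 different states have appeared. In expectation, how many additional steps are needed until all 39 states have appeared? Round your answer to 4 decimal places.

160.6102

With k distinct states already seen, the next new one takes an expected 39/(39-k) steps.
Sum over k = 5,...,38: E = 39/34 + 39/33 + 39/32 + ... + 39/2 + 39/1 = 160.61019.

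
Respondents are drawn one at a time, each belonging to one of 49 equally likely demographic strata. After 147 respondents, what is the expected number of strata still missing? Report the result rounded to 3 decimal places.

For each stratum, P(unseen after 147) = (48/49)^147 = 0.0483.
By linearity of expectation, E[unseen] = 49·(48/49)^147 = 2.3650.

2.365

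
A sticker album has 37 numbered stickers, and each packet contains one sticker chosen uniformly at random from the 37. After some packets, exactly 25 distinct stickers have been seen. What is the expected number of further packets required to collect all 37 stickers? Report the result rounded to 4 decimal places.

114.8188

From k distinct to k+1 distinct takes on average 37/(37-k) packets.
Sum over k = 25,...,36: E = 37/12 + 37/11 + 37/10 + ... + 37/2 + 37/1 = 114.81880.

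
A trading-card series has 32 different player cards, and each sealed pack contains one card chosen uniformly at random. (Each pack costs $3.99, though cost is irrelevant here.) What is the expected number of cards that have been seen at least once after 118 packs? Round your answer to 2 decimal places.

31.24

For each card, P(seen in 118 packs) = 1 - (31/32)^118 = 0.976.
By linearity of expectation, E[distinct seen] = 32·(1 - (31/32)^118) = 31.245.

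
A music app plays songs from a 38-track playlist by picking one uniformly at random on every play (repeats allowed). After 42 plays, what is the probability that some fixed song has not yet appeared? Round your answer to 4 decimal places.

0.3263

On each play the fixed song fails to appear with probability 37/38.
P(still missing after 42) = (37/38)^42 = 0.32626.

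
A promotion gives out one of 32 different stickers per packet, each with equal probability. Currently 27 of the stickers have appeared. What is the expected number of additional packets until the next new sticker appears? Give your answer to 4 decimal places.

The number of packets until the next new sticker is geometric with success probability 5/32, so its mean is 32/5.
E = 32/5 = 6.40000.

6.4000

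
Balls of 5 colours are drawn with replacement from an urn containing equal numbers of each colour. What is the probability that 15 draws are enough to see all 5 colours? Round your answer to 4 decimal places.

0.8288

Let A_i be the event that colour i is missing after 15 draws. By inclusion–exclusion on the A_i,
P(all seen) = Σ_{j=0}^{5} (-1)^j C(5,j)((5-j)/5)^15
= 1.00000 - 0.17592 + 0.00470 - 0.00001 + 0.00000 - 0.00000
= 0.82877.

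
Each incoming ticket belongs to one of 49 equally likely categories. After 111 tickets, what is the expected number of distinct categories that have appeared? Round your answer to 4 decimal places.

For each category, P(seen in 111 tickets) = 1 - (48/49)^111 = 0.89861.
By linearity of expectation, E[distinct seen] = 49·(1 - (48/49)^111) = 44.03169.

44.0317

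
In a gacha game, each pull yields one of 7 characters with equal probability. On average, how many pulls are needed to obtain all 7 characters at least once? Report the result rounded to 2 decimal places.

18.15

The wait to go from k to k+1 distinct characters is geometric with mean 7/(7-k).
E[T] = 7/7 + 7/6 + 7/5 + ... + 7/2 + 7/1 = 7·H_{7}.
H_{7} = 2.593, so E[T] = 18.150.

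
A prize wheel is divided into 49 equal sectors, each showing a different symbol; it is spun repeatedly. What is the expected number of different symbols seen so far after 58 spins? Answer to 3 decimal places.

For each symbol, P(seen in 58 spins) = 1 - (48/49)^58 = 0.6976.
By linearity of expectation, E[distinct seen] = 49·(1 - (48/49)^58) = 34.1811.

34.181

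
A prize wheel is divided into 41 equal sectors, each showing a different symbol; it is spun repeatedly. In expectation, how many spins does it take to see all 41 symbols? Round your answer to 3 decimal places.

After k distinct symbols have appeared, the next spin gives a new one with probability (41-k)/41, so the expected wait for the (k+1)-th is 41/(41-k).
E[T] = 41/41 + 41/40 + 41/39 + ... + 41/2 + 41/1 = 41·H_{41}.
H_{41} = 4.3029, so E[T] = 176.4203.

176.420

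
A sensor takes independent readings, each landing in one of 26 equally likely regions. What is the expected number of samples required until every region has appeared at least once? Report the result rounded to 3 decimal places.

100.215

After k distinct regions have appeared, the next sample gives a new one with probability (26-k)/26, so the expected wait for the (k+1)-th is 26/(26-k).
E[T] = 26/26 + 26/25 + 26/24 + ... + 26/2 + 26/1 = 26·H_{26}.
H_{26} = 3.8544, so E[T] = 100.2149.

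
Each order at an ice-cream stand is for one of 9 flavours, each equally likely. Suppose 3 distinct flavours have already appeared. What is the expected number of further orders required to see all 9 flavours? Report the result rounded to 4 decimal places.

22.0500

With k distinct flavours already seen, the next new one takes an expected 9/(9-k) orders.
Sum over k = 3,...,8: E = 9/6 + 9/5 + 9/4 + 9/3 + 9/2 + 9/1 = 22.05000.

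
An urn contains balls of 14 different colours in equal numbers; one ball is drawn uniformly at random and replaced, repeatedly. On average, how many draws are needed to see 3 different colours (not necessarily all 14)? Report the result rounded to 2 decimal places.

With k distinct colours already seen, the next new one arrives after an expected 14/(14-k) draws.
Sum over k = 0,...,2: E = 14/14 + 14/13 + 14/12 = 3.244.

3.24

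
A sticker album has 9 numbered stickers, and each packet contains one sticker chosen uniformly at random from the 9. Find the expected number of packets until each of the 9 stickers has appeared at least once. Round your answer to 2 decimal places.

The wait to go from k to k+1 distinct stickers is geometric with mean 9/(9-k).
E[T] = 9/9 + 9/8 + 9/7 + ... + 9/2 + 9/1 = 9·H_{9}.
H_{9} = 2.829, so E[T] = 25.461.

25.46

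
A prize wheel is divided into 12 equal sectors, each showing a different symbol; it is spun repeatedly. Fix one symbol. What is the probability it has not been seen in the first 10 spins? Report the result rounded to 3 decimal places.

On each spin the fixed symbol fails to appear with probability 11/12.
P(still missing after 10) = (11/12)^10 = 0.4189.

0.419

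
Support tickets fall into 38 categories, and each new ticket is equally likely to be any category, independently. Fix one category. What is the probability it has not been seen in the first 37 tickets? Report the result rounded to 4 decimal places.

0.3728

Each ticket misses the fixed category with probability (38-1)/38 = 37/38, independently.
P(still missing after 37) = (37/38)^37 = 0.37280.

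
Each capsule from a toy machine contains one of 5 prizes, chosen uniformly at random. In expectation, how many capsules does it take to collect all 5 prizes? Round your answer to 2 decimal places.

11.42

After k distinct prizes have appeared, the next capsule gives a new one with probability (5-k)/5, so the expected wait for the (k+1)-th is 5/(5-k).
E[T] = 5/5 + 5/4 + 5/3 + 5/2 + 5/1 = 5·H_{5}.
H_{5} = 2.283, so E[T] = 11.417.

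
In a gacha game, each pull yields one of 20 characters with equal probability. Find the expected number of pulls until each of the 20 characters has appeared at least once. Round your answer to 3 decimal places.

71.955

The wait to go from k to k+1 distinct characters is geometric with mean 20/(20-k).
E[T] = 20/20 + 20/19 + 20/18 + ... + 20/2 + 20/1 = 20·H_{20}.
H_{20} = 3.5977, so E[T] = 71.9548.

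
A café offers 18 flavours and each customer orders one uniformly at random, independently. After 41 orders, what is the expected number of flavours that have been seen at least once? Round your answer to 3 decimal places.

16.272

For each flavour, P(seen in 41 orders) = 1 - (17/18)^41 = 0.9040.
By linearity of expectation, E[distinct seen] = 18·(1 - (17/18)^41) = 16.2722.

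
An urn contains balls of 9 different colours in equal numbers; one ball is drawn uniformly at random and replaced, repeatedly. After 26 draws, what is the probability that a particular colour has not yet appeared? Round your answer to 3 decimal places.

On each draw the fixed colour fails to appear with probability 8/9.
P(still missing after 26) = (8/9)^26 = 0.0468.

0.047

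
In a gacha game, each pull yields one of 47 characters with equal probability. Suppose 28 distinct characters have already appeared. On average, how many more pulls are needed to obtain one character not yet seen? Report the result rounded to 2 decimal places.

The number of pulls until the next new character is geometric with success probability 19/47, so its mean is 47/19.
E = 47/19 = 2.474.

2.47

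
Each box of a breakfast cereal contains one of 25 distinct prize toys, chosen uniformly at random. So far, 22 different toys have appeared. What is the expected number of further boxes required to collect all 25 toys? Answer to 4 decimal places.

45.8333

The wait to go from k to k+1 distinct toys is geometric with mean 25/(25-k).
Sum over k = 22,...,24: E = 25/3 + 25/2 + 25/1 = 45.83333.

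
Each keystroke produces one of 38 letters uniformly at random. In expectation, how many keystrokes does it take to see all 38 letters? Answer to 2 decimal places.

The wait to go from k to k+1 distinct letters is geometric with mean 38/(38-k).
E[T] = 38/38 + 38/37 + 38/36 + ... + 38/2 + 38/1 = 38·H_{38}.
H_{38} = 4.228, so E[T] = 160.660.

160.66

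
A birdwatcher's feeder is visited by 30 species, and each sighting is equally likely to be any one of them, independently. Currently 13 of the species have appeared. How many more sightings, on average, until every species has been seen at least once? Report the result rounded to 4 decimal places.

The wait to go from k to k+1 distinct species is geometric with mean 30/(30-k).
Sum over k = 13,...,29: E = 30/17 + 30/16 + 30/15 + ... + 30/2 + 30/1 = 103.18658.

103.1866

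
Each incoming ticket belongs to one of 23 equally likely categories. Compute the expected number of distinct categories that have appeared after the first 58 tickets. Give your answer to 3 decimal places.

For each category, P(seen in 58 tickets) = 1 - (22/23)^58 = 0.9241.
By linearity of expectation, E[distinct seen] = 23·(1 - (22/23)^58) = 21.2541.

21.254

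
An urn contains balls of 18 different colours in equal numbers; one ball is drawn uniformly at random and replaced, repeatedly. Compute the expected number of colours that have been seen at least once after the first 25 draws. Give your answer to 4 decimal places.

For each colour, P(seen in 25 draws) = 1 - (17/18)^25 = 0.76044.
By linearity of expectation, E[distinct seen] = 18·(1 - (17/18)^25) = 13.68796.

13.6880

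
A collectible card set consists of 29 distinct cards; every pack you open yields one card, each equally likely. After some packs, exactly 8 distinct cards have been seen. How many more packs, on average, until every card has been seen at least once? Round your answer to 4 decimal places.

105.7154

The wait to go from k to k+1 distinct cards is geometric with mean 29/(29-k).
Sum over k = 8,...,28: E = 29/21 + 29/20 + 29/19 + ... + 29/2 + 29/1 = 105.71540.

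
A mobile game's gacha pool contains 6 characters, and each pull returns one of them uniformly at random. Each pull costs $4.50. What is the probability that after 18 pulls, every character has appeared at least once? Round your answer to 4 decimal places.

0.7847

By inclusion–exclusion over which characters are missing,
P(all seen) = Σ_{j=0}^{6} (-1)^j C(6,j)((6-j)/6)^18
= 1.00000 - 0.22537 + 0.01015 - 0.00008 + 0.00000 - 0.00000 + 0.00000
= 0.78471.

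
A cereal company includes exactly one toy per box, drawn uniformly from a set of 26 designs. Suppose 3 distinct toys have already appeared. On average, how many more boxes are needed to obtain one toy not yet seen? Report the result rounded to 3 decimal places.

1.130

The number of boxes until the next new toy is geometric with success probability 23/26, so its mean is 26/23.
E = 26/23 = 1.1304.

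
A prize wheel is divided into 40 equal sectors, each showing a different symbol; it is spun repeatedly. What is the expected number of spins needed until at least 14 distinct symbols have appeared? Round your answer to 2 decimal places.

16.96

Going from k to k+1 distinct takes a geometric number of spins with mean 40/(40-k).
Sum over k = 0,...,13: E = 40/40 + 40/39 + 40/38 + ... + 40/28 + 40/27 = 16.965.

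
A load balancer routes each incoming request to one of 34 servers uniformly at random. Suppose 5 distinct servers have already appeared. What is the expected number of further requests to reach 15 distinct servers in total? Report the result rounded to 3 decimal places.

14.073

The wait to go from k to k+1 distinct servers is geometric with mean 34/(34-k).
Sum over k = 5,...,14: E = 34/29 + 34/28 + 34/27 + ... + 34/21 + 34/20 = 14.0731.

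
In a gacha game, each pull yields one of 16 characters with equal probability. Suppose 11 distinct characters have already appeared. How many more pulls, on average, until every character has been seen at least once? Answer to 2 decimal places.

36.53

The wait to go from k to k+1 distinct characters is geometric with mean 16/(16-k).
Sum over k = 11,...,15: E = 16/5 + 16/4 + 16/3 + 16/2 + 16/1 = 36.533.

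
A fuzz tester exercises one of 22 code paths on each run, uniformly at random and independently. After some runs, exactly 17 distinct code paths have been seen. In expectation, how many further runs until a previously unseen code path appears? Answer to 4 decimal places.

Each run yields a new code path with probability (22-17)/22 = 5/22, so the wait is geometric with mean 22/5.
E = 22/5 = 4.40000.

4.4000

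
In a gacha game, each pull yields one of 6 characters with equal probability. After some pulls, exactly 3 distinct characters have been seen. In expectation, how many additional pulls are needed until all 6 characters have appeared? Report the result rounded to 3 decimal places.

11.000

With k distinct characters already seen, the next new one takes an expected 6/(6-k) pulls.
Sum over k = 3,...,5: E = 6/3 + 6/2 + 6/1 = 11.0000.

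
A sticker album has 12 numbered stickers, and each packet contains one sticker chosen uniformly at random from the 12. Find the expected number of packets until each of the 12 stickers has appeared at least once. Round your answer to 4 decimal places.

37.2385

Split into phases: going from k distinct to k+1 distinct takes on average 12/(12-k) packets.
E[T] = 12/12 + 12/11 + 12/10 + ... + 12/2 + 12/1 = 12·H_{12}.
H_{12} = 3.10321, so E[T] = 37.23853.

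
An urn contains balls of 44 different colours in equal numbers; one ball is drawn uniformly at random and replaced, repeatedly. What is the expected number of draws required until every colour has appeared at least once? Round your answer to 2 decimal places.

192.40

Split into phases: going from k distinct to k+1 distinct takes on average 44/(44-k) draws.
E[T] = 44/44 + 44/43 + 44/42 + ... + 44/2 + 44/1 = 44·H_{44}.
H_{44} = 4.373, so E[T] = 192.400.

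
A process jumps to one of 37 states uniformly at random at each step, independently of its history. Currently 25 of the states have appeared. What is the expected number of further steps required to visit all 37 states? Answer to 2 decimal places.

With k distinct states already seen, the next new one takes an expected 37/(37-k) steps.
Sum over k = 25,...,36: E = 37/12 + 37/11 + 37/10 + ... + 37/2 + 37/1 = 114.819.

114.82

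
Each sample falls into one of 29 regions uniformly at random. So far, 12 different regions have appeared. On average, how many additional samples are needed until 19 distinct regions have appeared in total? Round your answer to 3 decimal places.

The wait to go from k to k+1 distinct regions is geometric with mean 29/(29-k).
Sum over k = 12,...,18: E = 29/17 + 29/16 + 29/15 + ... + 29/12 + 29/11 = 14.8069.

14.807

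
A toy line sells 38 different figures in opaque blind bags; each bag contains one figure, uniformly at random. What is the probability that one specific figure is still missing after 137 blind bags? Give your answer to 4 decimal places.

0.0259

Each blind bag misses the fixed figure with probability (38-1)/38 = 37/38, independently.
P(still missing after 137) = (37/38)^137 = 0.02590.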